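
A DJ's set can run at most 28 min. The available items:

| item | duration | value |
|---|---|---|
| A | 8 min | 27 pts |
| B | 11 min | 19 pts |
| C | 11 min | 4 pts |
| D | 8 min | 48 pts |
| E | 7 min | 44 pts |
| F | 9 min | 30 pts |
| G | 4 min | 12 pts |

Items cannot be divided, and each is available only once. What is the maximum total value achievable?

This is a 0/1 knapsack; check combinations near the capacity.
- D+E+F+G: duration 8+7+9+4=28, value 48+44+30+12=134
- A+D+E+G: duration 8+8+7+4=27, value 27+48+44+12=131
- D+E+F: duration 8+7+9=24, value 48+44+30=122
Best: 134 pts.

134 pts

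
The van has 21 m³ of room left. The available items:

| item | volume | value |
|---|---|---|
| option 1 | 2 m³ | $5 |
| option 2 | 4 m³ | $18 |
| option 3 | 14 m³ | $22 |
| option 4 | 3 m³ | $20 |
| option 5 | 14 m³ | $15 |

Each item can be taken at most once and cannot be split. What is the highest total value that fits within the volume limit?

Check high-value combinations within 21 m³:
- option 2+option 3+option 4: volume 4+14+3=21, value 18+22+20=60
- option 2+option 4+option 5: volume 4+3+14=21, value 18+20+15=53
- option 1+option 3+option 4: volume 2+14+3=19, value 5+22+20=47
Best: $60.

$60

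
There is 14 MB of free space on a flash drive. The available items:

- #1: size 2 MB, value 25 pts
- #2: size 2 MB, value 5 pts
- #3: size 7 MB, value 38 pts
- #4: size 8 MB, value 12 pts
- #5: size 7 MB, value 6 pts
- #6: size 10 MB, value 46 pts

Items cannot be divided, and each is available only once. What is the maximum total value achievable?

This is a 0/1 knapsack; check combinations near the capacity.
- #1+#2+#6: size 2+2+10=14, value 25+5+46=76
- #1+#6: size 2+10=12, value 25+46=71
- #1+#2+#3: size 2+2+7=11, value 25+5+38=68
- #1+#3: size 2+7=9, value 25+38=63
Best: 76 pts.

76 pts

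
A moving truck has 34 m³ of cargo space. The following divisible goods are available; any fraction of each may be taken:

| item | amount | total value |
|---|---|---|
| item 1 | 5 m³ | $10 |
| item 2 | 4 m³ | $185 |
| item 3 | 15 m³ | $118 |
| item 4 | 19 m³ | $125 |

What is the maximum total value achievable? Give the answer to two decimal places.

Take in order of value per unit:
- item 2 (185/4 per unit): all 4 → value 185, running total 185.00
- item 3 (118/15 per unit): all 15 → value 118, running total 303.00
- item 4 (125/19 per unit): 15 of 19 → value 15×125/19 = 98.6842, running total 401.68
Total 401.68.

401.68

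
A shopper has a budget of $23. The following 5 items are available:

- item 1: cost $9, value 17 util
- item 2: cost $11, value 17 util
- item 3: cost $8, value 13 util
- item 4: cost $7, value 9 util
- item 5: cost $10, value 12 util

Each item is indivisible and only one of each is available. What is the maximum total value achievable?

Check high-value combinations within $23:
- item 1+item 2: cost 9+11=20, value 17+17=34
- item 1+item 3: cost 9+8=17, value 17+13=30
- item 2+item 3: cost 11+8=19, value 17+13=30
Best: 34 util.

34 util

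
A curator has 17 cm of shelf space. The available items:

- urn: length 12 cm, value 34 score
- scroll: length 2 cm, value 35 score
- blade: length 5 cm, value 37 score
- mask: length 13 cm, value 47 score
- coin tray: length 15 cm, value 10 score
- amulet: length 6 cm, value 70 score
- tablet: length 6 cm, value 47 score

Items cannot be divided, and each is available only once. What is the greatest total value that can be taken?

154 score

Check high-value combinations within 17 cm:
- blade+amulet+tablet: length 5+6+6=17, value 37+70+47=154
- scroll+amulet+tablet: length 2+6+6=14, value 35+70+47=152
- scroll+blade+amulet: length 2+5+6=13, value 35+37+70=142
- scroll+blade+tablet: length 2+5+6=13, value 35+37+47=119
- amulet+tablet: length 6+6=12, value 70+47=117
Best: 154 score.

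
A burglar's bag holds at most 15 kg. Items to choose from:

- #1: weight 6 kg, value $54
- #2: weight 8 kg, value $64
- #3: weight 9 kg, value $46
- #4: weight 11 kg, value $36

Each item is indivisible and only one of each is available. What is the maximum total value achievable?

$118

Check high-value combinations within 15 kg:
- #1+#2: weight 6+8=14, value 54+64=118
- #1+#3: weight 6+9=15, value 54+46=100
- #2: weight 8, value 64
Best: $118.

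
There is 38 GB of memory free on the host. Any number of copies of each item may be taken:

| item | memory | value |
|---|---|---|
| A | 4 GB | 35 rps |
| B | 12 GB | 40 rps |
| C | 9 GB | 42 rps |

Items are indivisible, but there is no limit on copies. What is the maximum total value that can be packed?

Best value-per-unit is A at 35/4, and filling with it alone uses memory 9×4=36. No mix of the others beats 9×35 = 315.

315 rps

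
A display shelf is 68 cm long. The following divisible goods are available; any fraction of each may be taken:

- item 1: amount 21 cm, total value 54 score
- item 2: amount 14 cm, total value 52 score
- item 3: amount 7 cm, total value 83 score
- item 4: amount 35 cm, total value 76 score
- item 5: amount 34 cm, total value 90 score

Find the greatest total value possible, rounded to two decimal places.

Take in order of value per unit:
- item 3 (83/7 per unit): all 7 → value 83, running total 83.00
- item 2 (52/14 per unit): all 14 → value 52, running total 135.00
- item 5 (90/34 per unit): all 34 → value 90, running total 225.00
- item 1 (54/21 per unit): 13 of 21 → value 13×54/21 = 33.4286, running total 258.43
Total 258.43.

258.43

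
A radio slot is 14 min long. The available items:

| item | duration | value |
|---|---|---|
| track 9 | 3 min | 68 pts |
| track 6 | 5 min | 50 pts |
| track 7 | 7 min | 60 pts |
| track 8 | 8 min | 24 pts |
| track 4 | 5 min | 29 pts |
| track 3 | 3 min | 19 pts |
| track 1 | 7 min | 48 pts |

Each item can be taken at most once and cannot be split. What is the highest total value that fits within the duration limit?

Check high-value combinations within 14 min:
- track 9+track 6+track 4: duration 3+5+5=13, value 68+50+29=147
- track 9+track 7+track 3: duration 3+7+3=13, value 68+60+19=147
- track 9+track 6+track 3: duration 3+5+3=11, value 68+50+19=137
- track 9+track 3+track 1: duration 3+3+7=13, value 68+19+48=135
Best: 147 pts.

147 pts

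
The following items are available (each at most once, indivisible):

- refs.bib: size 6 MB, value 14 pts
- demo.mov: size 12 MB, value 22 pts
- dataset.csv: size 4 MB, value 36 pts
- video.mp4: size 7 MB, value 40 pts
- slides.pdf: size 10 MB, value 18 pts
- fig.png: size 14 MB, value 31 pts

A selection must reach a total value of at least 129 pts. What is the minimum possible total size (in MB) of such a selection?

Subsets with value ≥ 129, sorted by total size:
- demo.mov+dataset.csv+video.mp4+fig.png: size 37, value 129
- refs.bib+demo.mov+dataset.csv+video.mp4+slides.pdf: size 39, value 130
Minimum size: 37 MB.

37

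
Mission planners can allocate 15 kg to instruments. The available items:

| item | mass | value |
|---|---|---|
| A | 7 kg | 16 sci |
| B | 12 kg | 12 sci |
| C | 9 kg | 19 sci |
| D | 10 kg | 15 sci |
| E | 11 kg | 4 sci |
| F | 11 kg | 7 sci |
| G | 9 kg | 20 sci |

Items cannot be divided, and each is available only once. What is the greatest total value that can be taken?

20 sci

Check high-value combinations within 15 kg:
- G: mass 9, value 20
- C: mass 9, value 19
- A: mass 7, value 16
Best: 20 sci.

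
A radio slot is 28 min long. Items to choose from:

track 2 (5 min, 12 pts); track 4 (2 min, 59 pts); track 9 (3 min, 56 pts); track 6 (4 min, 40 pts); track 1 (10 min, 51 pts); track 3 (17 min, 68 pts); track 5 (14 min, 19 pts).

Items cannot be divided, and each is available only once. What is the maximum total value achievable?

Check high-value combinations within 28 min:
- track 4+track 9+track 6+track 3: duration 2+3+4+17=26, value 59+56+40+68=223
- track 2+track 4+track 9+track 6+track 1: duration 5+2+3+4+10=24, value 12+59+56+40+51=218
- track 4+track 9+track 6+track 1: duration 2+3+4+10=19, value 59+56+40+51=206
Best: 223 pts.

223 pts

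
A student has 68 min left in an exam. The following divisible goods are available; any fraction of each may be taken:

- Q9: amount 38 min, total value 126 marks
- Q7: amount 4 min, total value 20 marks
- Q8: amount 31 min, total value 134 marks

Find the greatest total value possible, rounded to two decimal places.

Take in order of value per unit:
- Q7 (20/4 per unit): all 4 → value 20, running total 20.00
- Q8 (134/31 per unit): all 31 → value 134, running total 154.00
- Q9 (126/38 per unit): 33 of 38 → value 33×126/38 = 109.4211, running total 263.42
Total 263.42.

263.42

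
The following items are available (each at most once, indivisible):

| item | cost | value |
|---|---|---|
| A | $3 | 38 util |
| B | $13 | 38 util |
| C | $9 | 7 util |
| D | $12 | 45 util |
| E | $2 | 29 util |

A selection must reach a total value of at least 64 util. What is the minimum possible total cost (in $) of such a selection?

Subsets with value ≥ 64, sorted by total cost:
- A+E: cost 5, value 67
- A+C+E: cost 14, value 74
- D+E: cost 14, value 74
- A+D: cost 15, value 83
Minimum cost: 5 $.

5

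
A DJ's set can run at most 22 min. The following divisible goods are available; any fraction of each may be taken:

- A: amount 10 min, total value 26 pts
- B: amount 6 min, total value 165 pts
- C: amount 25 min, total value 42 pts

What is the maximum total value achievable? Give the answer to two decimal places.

Take in order of value per unit:
- B (165/6 per unit): all 6 → value 165, running total 165.00
- A (26/10 per unit): all 10 → value 26, running total 191.00
- C (42/25 per unit): 6 of 25 → value 6×42/25 = 10.0800, running total 201.08
Total 201.08.

201.08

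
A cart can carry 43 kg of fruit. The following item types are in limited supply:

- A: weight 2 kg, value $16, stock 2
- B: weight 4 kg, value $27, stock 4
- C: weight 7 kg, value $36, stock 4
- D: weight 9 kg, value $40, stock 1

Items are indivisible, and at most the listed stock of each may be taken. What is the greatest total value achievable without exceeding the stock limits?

$252

Best selections within weight 43 and stock limits:
- 2×A + 4×B + 2×C + 1×D: weight 43, value 252
- 2×A + 4×B + 3×C: weight 41, value 248
- 1×A + 3×B + 4×C: weight 42, value 241
- 1×A + 4×B + 2×C + 1×D: weight 41, value 236
Best: $252.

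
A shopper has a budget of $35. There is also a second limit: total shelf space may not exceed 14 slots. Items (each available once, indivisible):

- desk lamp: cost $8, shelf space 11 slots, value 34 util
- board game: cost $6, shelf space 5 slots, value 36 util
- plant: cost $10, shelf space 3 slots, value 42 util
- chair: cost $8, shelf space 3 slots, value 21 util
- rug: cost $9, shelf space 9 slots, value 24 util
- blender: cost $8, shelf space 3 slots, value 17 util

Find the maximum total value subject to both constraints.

116 util

Feasible sets respecting both limits:
- board game+plant+chair+blender: cost 32, shelf space 14, value 116
- board game+plant+chair: cost 24, shelf space 11, value 99
- board game+plant+blender: cost 24, shelf space 11, value 95
- plant+chair+blender: cost 26, shelf space 9, value 80
Best: 116 util.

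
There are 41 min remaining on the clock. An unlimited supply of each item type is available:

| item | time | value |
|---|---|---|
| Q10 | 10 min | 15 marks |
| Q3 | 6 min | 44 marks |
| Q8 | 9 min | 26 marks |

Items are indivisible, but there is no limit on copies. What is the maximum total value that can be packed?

264 marks

Best value-per-unit is Q3 at 44/6, and filling with it alone uses time 6×6=36. No mix of the others beats 6×44 = 264.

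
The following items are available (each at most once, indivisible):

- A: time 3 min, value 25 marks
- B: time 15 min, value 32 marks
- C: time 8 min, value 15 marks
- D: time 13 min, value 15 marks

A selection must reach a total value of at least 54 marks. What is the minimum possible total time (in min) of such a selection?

18

Subsets with value ≥ 54, sorted by total time:
- A+B: time 18, value 57
- A+C+D: time 24, value 55
- A+B+C: time 26, value 72
- A+B+D: time 31, value 72
Minimum time: 18 min.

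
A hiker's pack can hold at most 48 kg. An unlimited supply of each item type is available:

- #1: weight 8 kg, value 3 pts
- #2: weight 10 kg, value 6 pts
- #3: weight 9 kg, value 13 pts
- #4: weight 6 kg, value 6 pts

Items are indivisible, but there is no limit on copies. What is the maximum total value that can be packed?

65 pts

Best value-per-unit is #3 at 13/9, and filling with it alone uses weight 5×9=45. No mix of the others beats 5×13 = 65.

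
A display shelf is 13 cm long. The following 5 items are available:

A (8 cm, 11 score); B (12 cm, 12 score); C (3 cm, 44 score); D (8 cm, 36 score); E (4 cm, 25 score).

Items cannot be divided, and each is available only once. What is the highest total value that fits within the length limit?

80 score

This is a 0/1 knapsack; check combinations near the capacity.
- C+D: length 3+8=11, value 44+36=80
- C+E: length 3+4=7, value 44+25=69
- D+E: length 8+4=12, value 36+25=61
Best: 80 score.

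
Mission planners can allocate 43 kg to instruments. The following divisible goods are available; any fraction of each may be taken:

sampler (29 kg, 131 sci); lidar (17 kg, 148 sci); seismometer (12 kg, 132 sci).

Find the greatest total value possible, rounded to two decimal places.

343.24

Take in order of value per unit:
- seismometer (132/12 per unit): all 12 → value 132, running total 132.00
- lidar (148/17 per unit): all 17 → value 148, running total 280.00
- sampler (131/29 per unit): 14 of 29 → value 14×131/29 = 63.2414, running total 343.24
Total 343.24.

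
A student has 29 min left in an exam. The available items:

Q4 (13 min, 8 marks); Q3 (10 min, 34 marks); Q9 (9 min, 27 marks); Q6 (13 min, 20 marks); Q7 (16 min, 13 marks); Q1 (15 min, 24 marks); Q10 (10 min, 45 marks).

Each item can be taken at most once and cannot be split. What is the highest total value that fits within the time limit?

106 marks

Check high-value combinations within 29 min:
- Q3+Q9+Q10: time 10+9+10=29, value 34+27+45=106
- Q3+Q10: time 10+10=20, value 34+45=79
- Q9+Q10: time 9+10=19, value 27+45=72
- Q1+Q10: time 15+10=25, value 24+45=69
- Q6+Q10: time 13+10=23, value 20+45=65
Best: 106 marks.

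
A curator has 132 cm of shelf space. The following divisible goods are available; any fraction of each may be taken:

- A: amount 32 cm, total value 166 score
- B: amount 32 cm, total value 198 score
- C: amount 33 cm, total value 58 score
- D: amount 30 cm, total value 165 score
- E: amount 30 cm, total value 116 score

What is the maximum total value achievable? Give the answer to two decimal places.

Take in order of value per unit:
- B (198/32 per unit): all 32 → value 198, running total 198.00
- D (165/30 per unit): all 30 → value 165, running total 363.00
- A (166/32 per unit): all 32 → value 166, running total 529.00
- E (116/30 per unit): all 30 → value 116, running total 645.00
- C (58/33 per unit): 8 of 33 → value 8×58/33 = 14.0606, running total 659.06
Total 659.06.

659.06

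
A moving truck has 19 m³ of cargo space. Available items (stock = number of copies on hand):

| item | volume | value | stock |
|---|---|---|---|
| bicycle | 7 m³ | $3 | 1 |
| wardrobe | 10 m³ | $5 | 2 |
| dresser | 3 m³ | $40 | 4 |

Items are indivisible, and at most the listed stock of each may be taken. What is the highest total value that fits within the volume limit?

$163

Best selections within volume 19 and stock limits:
- 1×bicycle + 4×dresser: volume 19, value 163
- 4×dresser: volume 12, value 160
- 1×wardrobe + 3×dresser: volume 19, value 125
- 1×bicycle + 3×dresser: volume 16, value 123
Best: $163.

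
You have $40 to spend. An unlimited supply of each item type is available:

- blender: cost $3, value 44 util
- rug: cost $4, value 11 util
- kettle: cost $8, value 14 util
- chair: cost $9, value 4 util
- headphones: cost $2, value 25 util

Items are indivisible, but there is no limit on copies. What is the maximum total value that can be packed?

578 util

Best value-per-unit is blender at 44/3; filling with it alone gives 13×44 = 572.
Optimal mix: 12×blender + 2×headphones → cost 40, value 578.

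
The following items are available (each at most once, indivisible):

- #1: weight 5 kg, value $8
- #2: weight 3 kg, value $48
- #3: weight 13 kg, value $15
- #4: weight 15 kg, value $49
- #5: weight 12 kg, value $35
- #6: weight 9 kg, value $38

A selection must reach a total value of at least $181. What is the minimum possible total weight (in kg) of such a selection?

Subsets with value ≥ 181, sorted by total weight:
- #2+#3+#4+#5+#6: weight 52, value 185
- #1+#2+#3+#4+#5+#6: weight 57, value 193
Minimum weight: 52 kg.

52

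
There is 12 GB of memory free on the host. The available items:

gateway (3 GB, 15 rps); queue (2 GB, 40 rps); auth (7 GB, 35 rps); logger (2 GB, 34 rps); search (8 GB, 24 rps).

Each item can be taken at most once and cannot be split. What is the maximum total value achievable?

Check high-value combinations within 12 GB:
- queue+auth+logger: memory 2+7+2=11, value 40+35+34=109
- queue+logger+search: memory 2+2+8=12, value 40+34+24=98
- gateway+queue+auth: memory 3+2+7=12, value 15+40+35=90
- gateway+queue+logger: memory 3+2+2=7, value 15+40+34=89
Best: 109 rps.

109 rps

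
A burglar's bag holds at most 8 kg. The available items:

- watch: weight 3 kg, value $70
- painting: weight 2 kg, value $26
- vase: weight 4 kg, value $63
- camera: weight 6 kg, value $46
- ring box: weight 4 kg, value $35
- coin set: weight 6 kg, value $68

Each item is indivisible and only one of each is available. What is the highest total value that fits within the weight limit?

$133

This is a 0/1 knapsack; check combinations near the capacity.
- watch+vase: weight 3+4=7, value 70+63=133
- watch+ring box: weight 3+4=7, value 70+35=105
- vase+ring box: weight 4+4=8, value 63+35=98
Best: $133.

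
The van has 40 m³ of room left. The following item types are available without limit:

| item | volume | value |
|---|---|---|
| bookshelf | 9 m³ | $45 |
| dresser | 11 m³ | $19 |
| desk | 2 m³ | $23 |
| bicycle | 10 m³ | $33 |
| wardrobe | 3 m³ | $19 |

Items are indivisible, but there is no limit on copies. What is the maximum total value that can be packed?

$460

Best value-per-unit is desk at 23/2, and filling with it alone uses volume 20×2=40. No mix of the others beats 20×23 = 460.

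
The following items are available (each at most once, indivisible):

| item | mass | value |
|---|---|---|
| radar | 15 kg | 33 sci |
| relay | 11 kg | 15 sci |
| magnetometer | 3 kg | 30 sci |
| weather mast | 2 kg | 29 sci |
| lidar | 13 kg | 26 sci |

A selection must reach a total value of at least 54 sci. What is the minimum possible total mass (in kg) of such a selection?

Subsets with value ≥ 54, sorted by total mass:
- magnetometer+weather mast: mass 5, value 59
- weather mast+lidar: mass 15, value 55
- relay+magnetometer+weather mast: mass 16, value 74
- magnetometer+lidar: mass 16, value 56
Minimum mass: 5 kg.

5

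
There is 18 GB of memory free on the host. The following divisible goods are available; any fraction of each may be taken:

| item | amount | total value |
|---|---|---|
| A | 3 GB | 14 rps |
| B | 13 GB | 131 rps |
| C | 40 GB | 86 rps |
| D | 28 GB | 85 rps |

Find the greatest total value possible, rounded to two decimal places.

Take in order of value per unit:
- B (131/13 per unit): all 13 → value 131, running total 131.00
- A (14/3 per unit): all 3 → value 14, running total 145.00
- D (85/28 per unit): 2 of 28 → value 2×85/28 = 6.0714, running total 151.07
Total 151.07.

151.07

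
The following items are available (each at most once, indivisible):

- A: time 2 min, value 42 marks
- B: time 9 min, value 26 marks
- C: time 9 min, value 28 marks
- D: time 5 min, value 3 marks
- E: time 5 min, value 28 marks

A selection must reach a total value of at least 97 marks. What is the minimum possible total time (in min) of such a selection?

16

Subsets with value ≥ 97, sorted by total time:
- A+C+E: time 16, value 98
- A+C+D+E: time 21, value 101
- A+B+D+E: time 21, value 99
Minimum time: 16 min.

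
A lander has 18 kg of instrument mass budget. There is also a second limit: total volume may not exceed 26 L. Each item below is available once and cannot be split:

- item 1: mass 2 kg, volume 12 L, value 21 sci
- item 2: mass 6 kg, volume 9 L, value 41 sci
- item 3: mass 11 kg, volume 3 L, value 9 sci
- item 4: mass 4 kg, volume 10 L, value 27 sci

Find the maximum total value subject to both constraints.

Feasible sets respecting both limits:
- item 2+item 4: mass 10, volume 19, value 68
- item 1+item 2: mass 8, volume 21, value 62
- item 1+item 3+item 4: mass 17, volume 25, value 57
- item 2+item 3: mass 17, volume 12, value 50
Best: 68 sci.

68 sci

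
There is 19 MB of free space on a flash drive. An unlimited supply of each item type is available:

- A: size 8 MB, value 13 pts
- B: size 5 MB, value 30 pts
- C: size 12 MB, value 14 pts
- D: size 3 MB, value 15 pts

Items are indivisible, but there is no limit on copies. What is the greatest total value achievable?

Best value-per-unit is B at 30/5; filling with it alone gives 3×30 = 90.
Optimal mix: 3×B + 1×D → size 18, value 105.

105 pts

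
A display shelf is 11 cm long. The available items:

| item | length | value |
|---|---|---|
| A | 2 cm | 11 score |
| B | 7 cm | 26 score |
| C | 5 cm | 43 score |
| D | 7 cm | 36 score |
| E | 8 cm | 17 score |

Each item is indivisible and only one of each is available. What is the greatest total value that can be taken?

This is a 0/1 knapsack; check combinations near the capacity.
- A+C: length 2+5=7, value 11+43=54
- A+D: length 2+7=9, value 11+36=47
- C: length 5, value 43
Best: 54 score.

54 score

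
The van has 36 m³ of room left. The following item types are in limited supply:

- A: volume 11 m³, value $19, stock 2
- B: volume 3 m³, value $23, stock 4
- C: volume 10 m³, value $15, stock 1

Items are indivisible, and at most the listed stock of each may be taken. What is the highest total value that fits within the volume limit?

$130

Top feasible selections:
- 2×A + 4×B: volume 34, value 130
- 1×A + 4×B + 1×C: volume 33, value 126
Best: $130.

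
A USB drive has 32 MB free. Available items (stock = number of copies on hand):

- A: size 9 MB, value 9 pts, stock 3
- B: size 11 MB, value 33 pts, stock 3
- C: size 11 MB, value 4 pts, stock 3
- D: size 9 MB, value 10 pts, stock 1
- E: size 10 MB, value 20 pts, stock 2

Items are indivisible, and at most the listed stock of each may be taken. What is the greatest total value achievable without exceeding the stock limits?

86 pts

Top feasible selections:
- 2×B + 1×E: size 32, value 86
- 2×B + 1×D: size 31, value 76
- 1×A + 2×B: size 31, value 75
Best: 86 pts.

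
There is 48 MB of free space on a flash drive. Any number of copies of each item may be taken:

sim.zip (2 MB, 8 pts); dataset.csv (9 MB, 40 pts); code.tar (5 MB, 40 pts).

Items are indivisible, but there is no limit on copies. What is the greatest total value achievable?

368 pts

Best value-per-unit is code.tar at 40/5; filling with it alone gives 9×40 = 360.
Optimal mix: 1×sim.zip + 9×code.tar → size 47, value 368.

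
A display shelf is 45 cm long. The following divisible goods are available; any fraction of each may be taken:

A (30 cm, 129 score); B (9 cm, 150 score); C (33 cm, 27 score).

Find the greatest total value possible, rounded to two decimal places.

Take in order of value per unit:
- B (150/9 per unit): all 9 → value 150, running total 150.00
- A (129/30 per unit): all 30 → value 129, running total 279.00
- C (27/33 per unit): 6 of 33 → value 6×27/33 = 4.9091, running total 283.91
Total 283.91.

283.91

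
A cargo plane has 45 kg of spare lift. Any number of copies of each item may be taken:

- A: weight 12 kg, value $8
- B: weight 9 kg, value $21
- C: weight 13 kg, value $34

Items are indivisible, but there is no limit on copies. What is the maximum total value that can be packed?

Best value-per-unit is C at 34/13; filling with it alone gives 3×34 = 102.
Optimal mix: 2×B + 2×C → weight 44, value 110.

$110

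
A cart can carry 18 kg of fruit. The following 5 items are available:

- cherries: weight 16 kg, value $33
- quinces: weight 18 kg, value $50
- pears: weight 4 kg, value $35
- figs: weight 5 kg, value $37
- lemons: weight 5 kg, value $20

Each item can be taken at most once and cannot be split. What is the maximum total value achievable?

$92

Check high-value combinations within 18 kg:
- pears+figs+lemons: weight 4+5+5=14, value 35+37+20=92
- pears+figs: weight 4+5=9, value 35+37=72
- figs+lemons: weight 5+5=10, value 37+20=57
- pears+lemons: weight 4+5=9, value 35+20=55
Best: $92.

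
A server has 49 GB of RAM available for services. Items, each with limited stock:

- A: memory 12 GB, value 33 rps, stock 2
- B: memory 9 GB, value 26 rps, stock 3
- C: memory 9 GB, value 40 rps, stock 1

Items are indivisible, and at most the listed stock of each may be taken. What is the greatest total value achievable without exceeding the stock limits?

Best selections within memory 49 and stock limits:
- 1×A + 3×B + 1×C: memory 48, value 151
- 2×A + 1×B + 1×C: memory 42, value 132
Best: 151 rps.

151 rps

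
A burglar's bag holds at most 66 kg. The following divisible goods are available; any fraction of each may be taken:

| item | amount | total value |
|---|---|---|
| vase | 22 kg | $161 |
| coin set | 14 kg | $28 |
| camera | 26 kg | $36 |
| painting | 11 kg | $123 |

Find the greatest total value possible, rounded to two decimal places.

338.31

Take in order of value per unit:
- painting (123/11 per unit): all 11 → value 123, running total 123.00
- vase (161/22 per unit): all 22 → value 161, running total 284.00
- coin set (28/14 per unit): all 14 → value 28, running total 312.00
- camera (36/26 per unit): 19 of 26 → value 19×36/26 = 26.3077, running total 338.31
Total 338.31.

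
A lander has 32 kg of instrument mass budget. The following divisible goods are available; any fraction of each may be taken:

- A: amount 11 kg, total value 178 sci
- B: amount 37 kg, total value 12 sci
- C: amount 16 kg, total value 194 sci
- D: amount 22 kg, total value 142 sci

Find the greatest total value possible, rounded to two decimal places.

404.27

Take in order of value per unit:
- A (178/11 per unit): all 11 → value 178, running total 178.00
- C (194/16 per unit): all 16 → value 194, running total 372.00
- D (142/22 per unit): 5 of 22 → value 5×142/22 = 32.2727, running total 404.27
Total 404.27.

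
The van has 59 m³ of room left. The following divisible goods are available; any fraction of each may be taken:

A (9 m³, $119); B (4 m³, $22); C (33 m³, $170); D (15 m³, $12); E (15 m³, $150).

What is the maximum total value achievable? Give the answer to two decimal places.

450.70

Take in order of value per unit:
- A (119/9 per unit): all 9 → value 119, running total 119.00
- E (150/15 per unit): all 15 → value 150, running total 269.00
- B (22/4 per unit): all 4 → value 22, running total 291.00
- C (170/33 per unit): 31 of 33 → value 31×170/33 = 159.6970, running total 450.70
Total 450.70.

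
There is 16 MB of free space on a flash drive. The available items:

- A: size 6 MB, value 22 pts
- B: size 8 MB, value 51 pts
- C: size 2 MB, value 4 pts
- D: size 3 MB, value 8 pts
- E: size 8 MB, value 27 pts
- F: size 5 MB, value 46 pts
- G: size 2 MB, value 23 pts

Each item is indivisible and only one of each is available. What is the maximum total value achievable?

Check high-value combinations within 16 MB:
- B+F+G: size 8+5+2=15, value 51+46+23=120
- B+D+F: size 8+3+5=16, value 51+8+46=105
- B+C+F: size 8+2+5=15, value 51+4+46=101
- A+D+F+G: size 6+3+5+2=16, value 22+8+46+23=99
- B+F: size 8+5=13, value 51+46=97
Best: 120 pts.

120 pts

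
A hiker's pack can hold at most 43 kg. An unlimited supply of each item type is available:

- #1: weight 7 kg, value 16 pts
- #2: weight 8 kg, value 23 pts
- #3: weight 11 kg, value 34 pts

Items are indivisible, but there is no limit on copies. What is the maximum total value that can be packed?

126 pts

Best value-per-unit is #3 at 34/11; filling with it alone gives 3×34 = 102.
Optimal mix: 4×#2 + 1×#3 → weight 43, value 126.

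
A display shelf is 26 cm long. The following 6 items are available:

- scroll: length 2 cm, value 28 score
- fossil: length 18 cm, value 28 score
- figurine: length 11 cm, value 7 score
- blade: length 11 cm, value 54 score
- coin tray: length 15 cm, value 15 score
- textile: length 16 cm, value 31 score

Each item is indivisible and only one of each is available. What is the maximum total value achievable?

89 score

Check high-value combinations within 26 cm:
- scroll+figurine+blade: length 2+11+11=24, value 28+7+54=89
- scroll+blade: length 2+11=13, value 28+54=82
- blade+coin tray: length 11+15=26, value 54+15=69
Best: 89 score.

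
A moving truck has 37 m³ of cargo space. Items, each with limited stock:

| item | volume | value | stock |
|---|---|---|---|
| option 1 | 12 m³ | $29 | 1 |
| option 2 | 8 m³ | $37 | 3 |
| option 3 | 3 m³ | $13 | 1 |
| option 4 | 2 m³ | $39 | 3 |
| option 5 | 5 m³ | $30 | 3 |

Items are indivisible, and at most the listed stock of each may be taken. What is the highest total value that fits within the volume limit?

$281

Top feasible selections:
- 2×option 2 + 3×option 4 + 3×option 5: volume 37, value 281
- 2×option 2 + 1×option 3 + 3×option 4 + 2×option 5: volume 35, value 264
- 3×option 2 + 3×option 4 + 1×option 5: volume 35, value 258
Best: $281.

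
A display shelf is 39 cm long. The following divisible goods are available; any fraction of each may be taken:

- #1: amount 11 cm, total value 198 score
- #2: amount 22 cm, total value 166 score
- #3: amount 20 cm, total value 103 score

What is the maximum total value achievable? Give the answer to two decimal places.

394.90

Take in order of value per unit:
- #1 (198/11 per unit): all 11 → value 198, running total 198.00
- #2 (166/22 per unit): all 22 → value 166, running total 364.00
- #3 (103/20 per unit): 6 of 20 → value 6×103/20 = 30.9000, running total 394.90
Total 394.90.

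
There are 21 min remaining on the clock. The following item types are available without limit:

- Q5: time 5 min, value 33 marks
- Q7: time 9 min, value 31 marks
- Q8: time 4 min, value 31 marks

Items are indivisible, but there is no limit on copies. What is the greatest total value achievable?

Best value-per-unit is Q8 at 31/4; filling with it alone gives 5×31 = 155.
Optimal mix: 1×Q5 + 4×Q8 → time 21, value 157.

157 marks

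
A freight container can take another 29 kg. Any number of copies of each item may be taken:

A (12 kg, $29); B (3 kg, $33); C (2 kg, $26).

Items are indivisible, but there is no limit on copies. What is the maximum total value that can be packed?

$371

Best value-per-unit is C at 26/2; filling with it alone gives 14×26 = 364.
Optimal mix: 1×B + 13×C → weight 29, value 371.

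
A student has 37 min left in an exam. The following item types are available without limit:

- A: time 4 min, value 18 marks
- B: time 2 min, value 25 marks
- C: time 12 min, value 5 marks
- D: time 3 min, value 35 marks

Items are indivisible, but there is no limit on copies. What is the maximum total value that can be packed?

460 marks

Best value-per-unit is B at 25/2; filling with it alone gives 18×25 = 450.
Optimal mix: 17×B + 1×D → time 37, value 460.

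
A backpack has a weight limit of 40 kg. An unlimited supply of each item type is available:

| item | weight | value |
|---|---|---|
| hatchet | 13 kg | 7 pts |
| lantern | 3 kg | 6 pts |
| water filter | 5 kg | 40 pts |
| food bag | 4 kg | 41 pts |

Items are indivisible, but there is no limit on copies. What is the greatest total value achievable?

410 pts

Best value-per-unit is food bag at 41/4, and filling with it alone uses weight 10×4=40. No mix of the others beats 10×41 = 410.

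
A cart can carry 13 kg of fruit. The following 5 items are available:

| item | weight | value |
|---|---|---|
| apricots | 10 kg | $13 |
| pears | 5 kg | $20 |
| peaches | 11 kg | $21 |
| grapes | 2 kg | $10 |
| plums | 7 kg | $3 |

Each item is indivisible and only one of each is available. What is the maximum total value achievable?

Check high-value combinations within 13 kg:
- peaches+grapes: weight 11+2=13, value 21+10=31
- pears+grapes: weight 5+2=7, value 20+10=30
- apricots+grapes: weight 10+2=12, value 13+10=23
Best: $31.

$31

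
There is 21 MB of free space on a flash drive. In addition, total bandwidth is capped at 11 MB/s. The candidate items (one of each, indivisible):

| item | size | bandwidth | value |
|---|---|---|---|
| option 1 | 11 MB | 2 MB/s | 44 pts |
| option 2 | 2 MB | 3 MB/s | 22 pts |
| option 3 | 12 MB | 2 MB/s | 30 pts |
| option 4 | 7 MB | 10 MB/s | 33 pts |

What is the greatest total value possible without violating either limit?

66 pts

Feasible sets respecting both limits:
- option 1+option 2: size 13, bandwidth 5, value 66
- option 2+option 3: size 14, bandwidth 5, value 52
- option 1: size 11, bandwidth 2, value 44
- option 4: size 7, bandwidth 10, value 33
Best: 66 pts.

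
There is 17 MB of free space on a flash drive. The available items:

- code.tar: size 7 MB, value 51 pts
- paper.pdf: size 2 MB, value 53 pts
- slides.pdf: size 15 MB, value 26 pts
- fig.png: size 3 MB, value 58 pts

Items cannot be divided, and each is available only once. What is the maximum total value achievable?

Check high-value combinations within 17 MB:
- code.tar+paper.pdf+fig.png: size 7+2+3=12, value 51+53+58=162
- paper.pdf+fig.png: size 2+3=5, value 53+58=111
- code.tar+fig.png: size 7+3=10, value 51+58=109
- code.tar+paper.pdf: size 7+2=9, value 51+53=104
Best: 162 pts.

162 pts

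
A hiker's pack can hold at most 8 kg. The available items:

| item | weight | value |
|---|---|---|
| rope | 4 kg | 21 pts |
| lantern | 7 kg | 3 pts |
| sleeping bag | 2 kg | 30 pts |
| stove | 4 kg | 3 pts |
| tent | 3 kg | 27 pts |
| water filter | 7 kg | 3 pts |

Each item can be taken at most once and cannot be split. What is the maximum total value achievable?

57 pts

Check high-value combinations within 8 kg:
- sleeping bag+tent: weight 2+3=5, value 30+27=57
- rope+sleeping bag: weight 4+2=6, value 21+30=51
- rope+tent: weight 4+3=7, value 21+27=48
Best: 57 pts.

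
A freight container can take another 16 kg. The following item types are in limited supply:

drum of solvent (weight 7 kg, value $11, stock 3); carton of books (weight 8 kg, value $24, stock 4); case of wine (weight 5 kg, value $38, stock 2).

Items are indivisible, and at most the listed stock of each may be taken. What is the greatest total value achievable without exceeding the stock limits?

$76

Best selections within weight 16 and stock limits:
- 2×case of wine: weight 10, value 76
- 1×carton of books + 1×case of wine: weight 13, value 62
- 1×drum of solvent + 1×case of wine: weight 12, value 49
- 2×carton of books: weight 16, value 48
Best: $76.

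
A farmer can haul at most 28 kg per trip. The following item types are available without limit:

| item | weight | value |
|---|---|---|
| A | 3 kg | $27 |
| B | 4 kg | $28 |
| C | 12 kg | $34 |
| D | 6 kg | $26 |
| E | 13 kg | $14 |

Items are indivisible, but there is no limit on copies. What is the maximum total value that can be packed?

Best value-per-unit is A at 27/3; filling with it alone gives 9×27 = 243.
Optimal mix: 8×A + 1×B → weight 28, value 244.

$244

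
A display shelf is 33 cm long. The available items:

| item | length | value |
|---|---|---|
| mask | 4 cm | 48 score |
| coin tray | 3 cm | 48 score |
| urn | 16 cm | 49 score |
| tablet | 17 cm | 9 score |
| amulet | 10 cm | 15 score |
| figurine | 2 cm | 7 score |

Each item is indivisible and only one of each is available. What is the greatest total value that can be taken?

This is a 0/1 knapsack; check combinations near the capacity.
- mask+coin tray+urn+amulet: length 4+3+16+10=33, value 48+48+49+15=160
- mask+coin tray+urn+figurine: length 4+3+16+2=25, value 48+48+49+7=152
- mask+coin tray+urn: length 4+3+16=23, value 48+48+49=145
- coin tray+urn+amulet+figurine: length 3+16+10+2=31, value 48+49+15+7=119
- mask+urn+amulet+figurine: length 4+16+10+2=32, value 48+49+15+7=119
Best: 160 score.

160 score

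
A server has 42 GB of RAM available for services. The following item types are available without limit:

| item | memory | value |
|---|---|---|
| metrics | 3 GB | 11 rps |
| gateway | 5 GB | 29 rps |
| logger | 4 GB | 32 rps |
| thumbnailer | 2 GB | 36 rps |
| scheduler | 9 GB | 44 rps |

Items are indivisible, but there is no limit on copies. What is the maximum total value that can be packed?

Best value-per-unit is thumbnailer at 36/2, and filling with it alone uses memory 21×2=42. No mix of the others beats 21×36 = 756.

756 rps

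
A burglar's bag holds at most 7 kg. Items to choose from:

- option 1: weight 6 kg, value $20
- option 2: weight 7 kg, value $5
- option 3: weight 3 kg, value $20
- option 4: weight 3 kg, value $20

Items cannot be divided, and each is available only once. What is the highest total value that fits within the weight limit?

This is a 0/1 knapsack; check combinations near the capacity.
- option 3+option 4: weight 3+3=6, value 20+20=40
- option 3: weight 3, value 20
- option 4: weight 3, value 20
- option 1: weight 6, value 20
- option 2: weight 7, value 5
Best: $40.

$40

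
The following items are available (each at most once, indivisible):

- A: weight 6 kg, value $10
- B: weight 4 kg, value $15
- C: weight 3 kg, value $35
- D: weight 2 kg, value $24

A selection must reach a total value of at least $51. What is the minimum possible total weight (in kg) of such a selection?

5

Subsets with value ≥ 51, sorted by total weight:
- C+D: weight 5, value 59
- B+C+D: weight 9, value 74
Minimum weight: 5 kg.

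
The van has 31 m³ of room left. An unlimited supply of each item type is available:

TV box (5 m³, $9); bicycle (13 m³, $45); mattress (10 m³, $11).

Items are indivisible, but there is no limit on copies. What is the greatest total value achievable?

$99

Best value-per-unit is bicycle at 45/13; filling with it alone gives 2×45 = 90.
Optimal mix: 1×TV box + 2×bicycle → volume 31, value 99.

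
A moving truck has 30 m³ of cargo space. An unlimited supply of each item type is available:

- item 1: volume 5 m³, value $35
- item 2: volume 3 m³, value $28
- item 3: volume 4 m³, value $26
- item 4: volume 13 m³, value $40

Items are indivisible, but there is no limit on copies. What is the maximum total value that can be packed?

Best value-per-unit is item 2 at 28/3, and filling with it alone uses volume 10×3=30. No mix of the others beats 10×28 = 280.

$280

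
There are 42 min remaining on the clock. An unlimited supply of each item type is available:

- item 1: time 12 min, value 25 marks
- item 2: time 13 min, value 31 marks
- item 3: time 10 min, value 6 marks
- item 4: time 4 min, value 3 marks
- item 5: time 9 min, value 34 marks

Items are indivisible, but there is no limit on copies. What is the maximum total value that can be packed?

Best value-per-unit is item 5 at 34/9; filling with it alone gives 4×34 = 136.
Optimal mix: 1×item 4 + 4×item 5 → time 40, value 139.

139 marks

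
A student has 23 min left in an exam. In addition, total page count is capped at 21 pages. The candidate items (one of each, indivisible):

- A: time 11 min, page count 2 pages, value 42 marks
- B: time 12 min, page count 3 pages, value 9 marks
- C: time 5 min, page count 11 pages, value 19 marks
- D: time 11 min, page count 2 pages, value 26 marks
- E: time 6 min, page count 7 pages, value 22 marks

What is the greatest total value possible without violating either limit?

83 marks

Feasible sets respecting both limits:
- A+C+E: time 22, page count 20, value 83
- A+D: time 22, page count 4, value 68
- C+D+E: time 22, page count 20, value 67
Best: 83 marks.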